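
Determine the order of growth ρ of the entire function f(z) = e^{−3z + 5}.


|e^{−3z + 5}| = e^{Re(-3·z) + 5} ≤ e^{3|z|^1 + 5} = e^{3r^1 + 5} on |z| = r, so ρ ≤ 1. Choosing z on |z|=r so that -3·z is real positive (always possible by picking arg z appropriately) gives |f(z)| = e^{3r^1 + 5}, matching the bound. The additive constant 5 does not affect log log M(r) ~ 1·log r. Hence ρ = 1.
Therefore ρ = 1.

Order ρ = 1.


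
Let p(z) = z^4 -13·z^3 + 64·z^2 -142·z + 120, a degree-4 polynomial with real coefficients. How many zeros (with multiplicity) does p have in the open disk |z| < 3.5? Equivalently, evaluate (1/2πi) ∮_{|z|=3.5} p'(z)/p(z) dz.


The zeros of p are: 3, (3 + 1i), (3 - 1i), 4.
Their magnitudes are: 3, 3.162, 3.162, 4.
Zeros with |z| < R = 3.5: 3, (3 + 1i), (3 - 1i).
Count = 3.
By the argument principle, (1/2πi) ∮_{|z|=R} p'(z)/p(z) dz equals exactly this count.

Number of zeros inside |z| < 3.5: 3.


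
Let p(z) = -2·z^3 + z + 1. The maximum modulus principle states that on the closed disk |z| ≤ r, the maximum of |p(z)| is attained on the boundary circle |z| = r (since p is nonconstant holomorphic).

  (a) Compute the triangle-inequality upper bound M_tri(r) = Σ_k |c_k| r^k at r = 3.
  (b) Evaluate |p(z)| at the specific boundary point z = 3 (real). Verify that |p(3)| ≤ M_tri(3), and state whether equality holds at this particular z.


Coefficients: c_0 = 1, c_1 = 1, c_2 = 0, c_3 = -2. Radius r = 3.
Part (a). Triangle bound: M_tri(r) = Σ_k |c_k| r^k
  = |1|·3^0 + |1|·3^1 + |0|·3^2 + |-2|·3^3
  = 1 + 3 + 0 + 54 = 58.
This bounds M(r) := max_{|z|=r} |p(z)| from above; equality holds iff all terms c_k z^k can be made to align in phase at a single z on |z|=r.
Part (b). At z = 3 (real, on the circle |z| = r):
  p(3) = (1)·3^0 + (1)·3^1 + (0)·3^2 + (-2)·3^3 = -50.
  |p(3)| = 50.
Check: |p(3)| = 50 ≤ 58 = M_tri(3). ✓ Equality does not hold at z = 3 (the coefficients have mixed signs, so the terms do not all align in phase there).

M_tri(3) = 58; |p(3)| = 50; equality at z=3: no.


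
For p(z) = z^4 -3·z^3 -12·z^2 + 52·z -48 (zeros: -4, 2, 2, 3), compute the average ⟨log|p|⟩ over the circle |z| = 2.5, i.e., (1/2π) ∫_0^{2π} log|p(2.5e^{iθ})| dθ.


Zeros: -4, 2, 2, 3; r = 2.5.
Inside |z| < r: 2, 2. Outside (|z| ≥ r): -4, 3.
p(0) = -48, so log|p(0)| = log(48) = 3.8712.
Apply Jensen: I(r) = log|p(0)| + Σ_k log(r/|z_k|), summed over zeros inside |z| < r.
  log(r/|z_k|) for z_k = 2: log(2.5/2) = 0.2231
  log(r/|z_k|) for z_k = 2: log(2.5/2) = 0.2231
  Outside zeros (-4, 3) contribute nothing to the Jensen sum.
Sum over inside zeros: 0.4463.
I(r) = log|p(0)| + (inside sum) = 3.8712 + 0.4463 = 4.3175.
Note: since some zeros are outside |z| ≤ r, the simplified n·log(r) form does NOT apply — only the inside zeros contribute.

I(r) ≈ 4.3175.


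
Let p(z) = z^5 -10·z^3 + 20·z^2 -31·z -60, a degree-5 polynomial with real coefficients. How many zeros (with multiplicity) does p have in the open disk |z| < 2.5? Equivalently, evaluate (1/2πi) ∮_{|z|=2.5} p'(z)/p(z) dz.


The zeros of p are: -1, 3, -4, (1 + 2i), (1 - 2i).
Their magnitudes are: 1, 3, 4, 2.236, 2.236.
Zeros with |z| < R = 2.5: -1, (1 + 2i), (1 - 2i).
Count = 3.
By the argument principle, (1/2πi) ∮_{|z|=R} p'(z)/p(z) dz equals exactly this count.

Number of zeros inside |z| < 2.5: 3.


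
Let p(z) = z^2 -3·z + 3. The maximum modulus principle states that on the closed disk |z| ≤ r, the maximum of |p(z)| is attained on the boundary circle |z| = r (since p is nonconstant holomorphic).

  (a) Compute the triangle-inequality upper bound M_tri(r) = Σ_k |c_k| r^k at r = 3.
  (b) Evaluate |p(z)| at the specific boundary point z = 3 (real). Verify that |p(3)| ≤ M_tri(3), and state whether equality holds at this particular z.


Coefficients: c_0 = 3, c_1 = -3, c_2 = 1. Radius r = 3.
Part (a). Triangle bound: M_tri(r) = Σ_k |c_k| r^k
  = |3|·3^0 + |-3|·3^1 + |1|·3^2
  = 3 + 9 + 9 = 21.
This bounds M(r) := max_{|z|=r} |p(z)| from above; equality holds iff all terms c_k z^k can be made to align in phase at a single z on |z|=r.
Part (b). At z = 3 (real, on the circle |z| = r):
  p(3) = (3)·3^0 + (-3)·3^1 + (1)·3^2 = 3.
  |p(3)| = 3.
Check: |p(3)| = 3 ≤ 21 = M_tri(3). ✓ Equality does not hold at z = 3 (the coefficients have mixed signs, so the terms do not all align in phase there).

M_tri(3) = 21; |p(3)| = 3; equality at z=3: no.


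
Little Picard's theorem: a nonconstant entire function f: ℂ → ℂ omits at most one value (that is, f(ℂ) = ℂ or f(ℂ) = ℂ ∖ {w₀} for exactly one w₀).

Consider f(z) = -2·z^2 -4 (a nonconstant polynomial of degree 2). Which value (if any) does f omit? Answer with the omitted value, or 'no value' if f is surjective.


Little Picard bounds the complement of f(ℂ) to at most one point.
For every w ∈ ℂ, the equation p(z) − w = 0 is a nonconstant polynomial in z and hence has at least one root by the fundamental theorem of algebra. So p is surjective onto ℂ, omitting no value.

Omitted value: no value.


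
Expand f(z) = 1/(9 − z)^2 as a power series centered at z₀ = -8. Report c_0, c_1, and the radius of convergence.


Let w = z − z₀, so z = z₀ + w.
Then 9 − z = 9 − (z₀ + w) = (9 − z₀) − w = 17 − w.
f(z) = 1/(17 − w)^2 = (1/(17)^2) · (1 − w/(17))^{−2}.
By the binomial series (1−u)^{−2} = Σ_{n≥0} C(n+1, 1) u^n for |u|<1, with u = w/(17):
  c_n = C(n+1, 1) / (17)^(n+2).
  c_0 = 1/(17)^2 = 1/289.
  c_1 = 2/(17)^3 = 2/4913.
The series is valid for |w/d| < 1, i.e. |z − z₀| < |d|.
Radius of convergence: R = |9 − z₀| = |17| = 17 (distance from z₀ to the singularity z = 9).

c_0 = 1/289, c_1 = 2/4913; R = 17.


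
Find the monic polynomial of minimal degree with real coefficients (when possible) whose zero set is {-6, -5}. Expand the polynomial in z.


The polynomial is p(z) = ∏_{α ∈ S} (z − α), where S = {-6, -5}.
Expanding the product yields: p(z) = z^2 + 11·z + 30.
The resulting polynomial has degree 2 and real coefficients as required.

p(z) = z^2 + 11·z + 30.


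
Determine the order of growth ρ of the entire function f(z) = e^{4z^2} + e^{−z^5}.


Each summand is entire of order 2 and 5 respectively (as in the single-exponential case). The order of a sum is at most the max of the orders, so ρ ≤ 5. For the lower bound: on |z|=r choose arg z so that -1z^5 is real positive; then |e^{-1z^5}| = e^{1r^5} while |e^{4z^2}| ≤ e^{4r^2} = o(e^{1r^5}). So |f| ≥ e^{1r^5}(1 − o(1)) and ρ ≥ 5. Hence ρ = max(2, 5) = 5.
Therefore ρ = 5.

Order ρ = 5.


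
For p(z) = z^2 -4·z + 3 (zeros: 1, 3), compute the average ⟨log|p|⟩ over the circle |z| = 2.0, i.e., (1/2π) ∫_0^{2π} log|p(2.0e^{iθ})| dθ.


Zeros: 1, 3; r = 2.0.
Inside |z| < r: 1. Outside (|z| ≥ r): 3.
p(0) = 3, so log|p(0)| = log(3) = 1.0986.
Apply Jensen: I(r) = log|p(0)| + Σ_k log(r/|z_k|), summed over zeros inside |z| < r.
  log(r/|z_k|) for z_k = 1: log(2.0/1) = 0.6931
  Outside zeros (3) contribute nothing to the Jensen sum.
Sum over inside zeros: 0.6931.
I(r) = log|p(0)| + (inside sum) = 1.0986 + 0.6931 = 1.7918.
Note: since some zeros are outside |z| ≤ r, the simplified n·log(r) form does NOT apply — only the inside zeros contribute.

I(r) ≈ 1.7918.


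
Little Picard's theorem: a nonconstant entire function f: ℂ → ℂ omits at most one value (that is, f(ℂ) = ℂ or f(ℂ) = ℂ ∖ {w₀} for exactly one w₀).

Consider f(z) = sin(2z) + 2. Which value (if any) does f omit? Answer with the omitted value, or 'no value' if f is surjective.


Little Picard bounds the complement of f(ℂ) to at most one point.
sin is entire and surjective onto ℂ: for every w ∈ ℂ, sin(ζ) = w has a solution ζ ∈ ℂ (e.g., via the complex inverse arcsin). With ζ = 2z this gives z = ζ/(2). Then 1·sin(2z) takes every value in 1·ℂ = ℂ, and adding 2 is a bijection of ℂ. So f is surjective and omits no value. (Note: only on the real line is sin bounded by [−1, 1].)

Omitted value: no value.


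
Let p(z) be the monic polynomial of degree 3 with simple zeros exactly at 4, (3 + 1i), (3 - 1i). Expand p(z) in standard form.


The polynomial is p(z) = ∏_{α ∈ S} (z − α), where S = {4, (3 + 1i), (3 - 1i)}.
Expanding the product yields: p(z) = z^3 -10·z^2 + 34·z -40.
Note conjugate pairs combine to real quadratics: (z − (3+1i))(z − (3−1i)) = z² − 6z + 10.
The resulting polynomial has degree 3 and real coefficients as required.

p(z) = z^3 -10·z^2 + 34·z -40.


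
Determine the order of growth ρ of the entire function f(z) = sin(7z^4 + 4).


Write sin(w) = (e^{iw} ± e^{−iw})/(2 or 2i), so |sin(w)| ≤ e^{|w|}. With w = 7z^4 + 4, |w| ≤ 7r^4 + 4 on |z|=r, giving M(r) ≤ e^{7r^4 + 4} and ρ ≤ 4. For the lower bound, choose z on |z|=r with 7z^4 purely imaginary of modulus 7r^4; then |sin(7z^4 + 4)| grows like e^{7r^4}/2, so ρ ≥ 4. Hence ρ = 4.
Therefore ρ = 4.

Order ρ = 4.


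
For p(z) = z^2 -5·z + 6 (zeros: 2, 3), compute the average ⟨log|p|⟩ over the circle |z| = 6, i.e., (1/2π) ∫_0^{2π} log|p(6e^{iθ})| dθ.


Zeros: 2, 3; r = 6.
Inside |z| < r: 2, 3. Outside (|z| ≥ r): ∅.
p(0) = 6, so log|p(0)| = log(6) = 1.7918.
Apply Jensen: I(r) = log|p(0)| + Σ_k log(r/|z_k|), summed over zeros inside |z| < r.
  log(r/|z_k|) for z_k = 2: log(6/2) = 1.0986
  log(r/|z_k|) for z_k = 3: log(6/3) = 0.6931
Sum over inside zeros: 1.7918.
I(r) = log|p(0)| + (inside sum) = 1.7918 + 1.7918 = 3.5835.
Closed form (all zeros inside, monic): I(r) = n·log(r) = 2·log(6) = 3.5835. ✓

I(r) ≈ 3.5835.


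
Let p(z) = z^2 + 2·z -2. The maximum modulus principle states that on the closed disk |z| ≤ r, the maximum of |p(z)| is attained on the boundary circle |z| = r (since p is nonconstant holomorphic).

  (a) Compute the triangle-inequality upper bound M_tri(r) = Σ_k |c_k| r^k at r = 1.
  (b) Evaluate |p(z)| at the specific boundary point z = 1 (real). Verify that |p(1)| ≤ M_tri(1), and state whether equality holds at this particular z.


Coefficients: c_0 = -2, c_1 = 2, c_2 = 1. Radius r = 1.
Part (a). Triangle bound: M_tri(r) = Σ_k |c_k| r^k
  = |-2|·1^0 + |2|·1^1 + |1|·1^2
  = 2 + 2 + 1 = 5.
This bounds M(r) := max_{|z|=r} |p(z)| from above; equality holds iff all terms c_k z^k can be made to align in phase at a single z on |z|=r.
Part (b). At z = 1 (real, on the circle |z| = r):
  p(1) = (-2)·1^0 + (2)·1^1 + (1)·1^2 = 1.
  |p(1)| = 1.
Check: |p(1)| = 1 ≤ 5 = M_tri(1). ✓ Equality does not hold at z = 1 (the coefficients have mixed signs, so the terms do not all align in phase there).

M_tri(1) = 5; |p(1)| = 1; equality at z=1: no.


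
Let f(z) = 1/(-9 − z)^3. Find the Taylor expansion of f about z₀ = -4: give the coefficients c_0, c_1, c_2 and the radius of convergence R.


Let w = z − z₀, so z = z₀ + w.
Then -9 − z = -9 − (z₀ + w) = (-9 − z₀) − w = -5 − w.
f(z) = 1/(-5 − w)^3 = (1/(-5)^3) · (1 − w/(-5))^{−3}.
By the binomial series (1−u)^{−3} = Σ_{n≥0} C(n+2, 2) u^n for |u|<1, with u = w/(-5):
  c_n = C(n+2, 2) / (-5)^(n+3).
  c_0 = 1/(-5)^3 = -1/125.
  c_1 = 3/(-5)^4 = 3/625.
  c_2 = 6/(-5)^5 = -6/3125.
The series is valid for |w/d| < 1, i.e. |z − z₀| < |d|.
Radius of convergence: R = |-9 − z₀| = |-5| = 5 (distance from z₀ to the singularity z = -9).

c_0 = -1/125, c_1 = 3/625, c_2 = -6/3125; R = 5.


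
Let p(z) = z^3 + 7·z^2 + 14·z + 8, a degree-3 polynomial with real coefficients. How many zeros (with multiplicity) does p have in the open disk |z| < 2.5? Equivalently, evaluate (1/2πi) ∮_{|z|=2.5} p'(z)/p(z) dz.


The zeros of p are: -1, -4, -2.
Their magnitudes are: 1, 4, 2.
Zeros with |z| < R = 2.5: -1, -2.
Count = 2.
By the argument principle, (1/2πi) ∮_{|z|=R} p'(z)/p(z) dz equals exactly this count.

Number of zeros inside |z| < 2.5: 2.


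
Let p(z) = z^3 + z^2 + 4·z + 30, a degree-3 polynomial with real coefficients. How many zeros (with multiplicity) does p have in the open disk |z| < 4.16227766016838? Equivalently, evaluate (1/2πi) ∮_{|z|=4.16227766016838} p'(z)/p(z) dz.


The zeros of p are: -3, (1 + 3i), (1 - 3i).
Their magnitudes are: 3, 3.162, 3.162.
Zeros with |z| < R = 4.16227766016838: -3, (1 + 3i), (1 - 3i).
Count = 3.
By the argument principle, (1/2πi) ∮_{|z|=R} p'(z)/p(z) dz equals exactly this count.

Number of zeros inside |z| < 4.16227766016838: 3.


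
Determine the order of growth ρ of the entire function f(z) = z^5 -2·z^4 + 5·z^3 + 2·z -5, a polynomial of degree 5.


|f(z)| ≤ Σ|c_k|·r^k = O(r^5) as r → ∞. Polynomial growth is O(e^{r^ε}) for every ε > 0 (since r^5/e^{r^ε} → 0), so ρ ≤ ε for all ε > 0, i.e. ρ = 0. Every nonconstant polynomial has order 0.
Therefore ρ = 0.

Order ρ = 0.


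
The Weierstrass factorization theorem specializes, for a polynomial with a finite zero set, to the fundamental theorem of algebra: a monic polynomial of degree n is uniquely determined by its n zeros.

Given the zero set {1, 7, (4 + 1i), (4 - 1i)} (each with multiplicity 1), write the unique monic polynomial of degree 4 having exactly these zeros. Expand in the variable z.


The polynomial is p(z) = ∏_{α ∈ S} (z − α), where S = {1, 7, (4 + 1i), (4 - 1i)}.
Expanding the product yields: p(z) = z^4 -16·z^3 + 88·z^2 -192·z + 119.
Note conjugate pairs combine to real quadratics: (z − (4+1i))(z − (4−1i)) = z² − 8z + 17.
The resulting polynomial has degree 4 and real coefficients as required.

p(z) = z^4 -16·z^3 + 88·z^2 -192·z + 119.


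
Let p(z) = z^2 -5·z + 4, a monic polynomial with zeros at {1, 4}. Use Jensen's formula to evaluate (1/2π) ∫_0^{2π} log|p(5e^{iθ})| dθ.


Zeros: 1, 4; r = 5.
Inside |z| < r: 1, 4. Outside (|z| ≥ r): ∅.
p(0) = 4, so log|p(0)| = log(4) = 1.3863.
Apply Jensen: I(r) = log|p(0)| + Σ_k log(r/|z_k|), summed over zeros inside |z| < r.
  log(r/|z_k|) for z_k = 1: log(5/1) = 1.6094
  log(r/|z_k|) for z_k = 4: log(5/4) = 0.2231
Sum over inside zeros: 1.8326.
I(r) = log|p(0)| + (inside sum) = 1.3863 + 1.8326 = 3.2189.
Closed form (all zeros inside, monic): I(r) = n·log(r) = 2·log(5) = 3.2189. ✓

I(r) ≈ 3.2189.


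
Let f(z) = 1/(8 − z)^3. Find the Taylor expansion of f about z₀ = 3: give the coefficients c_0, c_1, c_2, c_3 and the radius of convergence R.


Let w = z − z₀, so z = z₀ + w.
Then 8 − z = 8 − (z₀ + w) = (8 − z₀) − w = 5 − w.
f(z) = 1/(5 − w)^3 = (1/(5)^3) · (1 − w/(5))^{−3}.
By the binomial series (1−u)^{−3} = Σ_{n≥0} C(n+2, 2) u^n for |u|<1, with u = w/(5):
  c_n = C(n+2, 2) / (5)^(n+3).
  c_0 = 1/(5)^3 = 1/125.
  c_1 = 3/(5)^4 = 3/625.
  c_2 = 6/(5)^5 = 6/3125.
  c_3 = 10/(5)^6 = 2/3125.
The series is valid for |w/d| < 1, i.e. |z − z₀| < |d|.
Radius of convergence: R = |8 − z₀| = |5| = 5 (distance from z₀ to the singularity z = 8).

c_0 = 1/125, c_1 = 3/625, c_2 = 6/3125, c_3 = 2/3125; R = 5.


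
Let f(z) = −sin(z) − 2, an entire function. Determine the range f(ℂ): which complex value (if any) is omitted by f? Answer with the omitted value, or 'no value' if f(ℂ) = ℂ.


Little Picard bounds the complement of f(ℂ) to at most one point.
sin is entire and surjective onto ℂ: for every w ∈ ℂ, sin(ζ) = w has a solution ζ ∈ ℂ (e.g., via the complex inverse arcsin). With ζ = z this gives z = ζ/(1). Then -1·sin(z) takes every value in -1·ℂ = ℂ, and adding -2 is a bijection of ℂ. So f is surjective and omits no value. (Note: only on the real line is sin bounded by [−1, 1].)

Omitted value: no value.


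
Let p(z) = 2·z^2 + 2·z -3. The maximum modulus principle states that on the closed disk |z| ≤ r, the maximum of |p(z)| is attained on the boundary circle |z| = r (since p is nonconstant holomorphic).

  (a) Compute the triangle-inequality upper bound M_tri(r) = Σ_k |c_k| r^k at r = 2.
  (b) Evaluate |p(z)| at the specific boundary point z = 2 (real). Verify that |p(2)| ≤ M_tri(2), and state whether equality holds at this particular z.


Coefficients: c_0 = -3, c_1 = 2, c_2 = 2. Radius r = 2.
Part (a). Triangle bound: M_tri(r) = Σ_k |c_k| r^k
  = |-3|·2^0 + |2|·2^1 + |2|·2^2
  = 3 + 4 + 8 = 15.
This bounds M(r) := max_{|z|=r} |p(z)| from above; equality holds iff all terms c_k z^k can be made to align in phase at a single z on |z|=r.
Part (b). At z = 2 (real, on the circle |z| = r):
  p(2) = (-3)·2^0 + (2)·2^1 + (2)·2^2 = 9.
  |p(2)| = 9.
Check: |p(2)| = 9 ≤ 15 = M_tri(2). ✓ Equality does not hold at z = 2 (the coefficients have mixed signs, so the terms do not all align in phase there).

M_tri(2) = 15; |p(2)| = 9; equality at z=2: no.


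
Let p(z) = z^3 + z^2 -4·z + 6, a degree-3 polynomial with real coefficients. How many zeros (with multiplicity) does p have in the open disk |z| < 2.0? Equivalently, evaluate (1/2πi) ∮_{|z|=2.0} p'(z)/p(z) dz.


The zeros of p are: (1 + 1i), (1 - 1i), -3.
Their magnitudes are: 1.414, 1.414, 3.
Zeros with |z| < R = 2.0: (1 + 1i), (1 - 1i).
Count = 2.
By the argument principle, (1/2πi) ∮_{|z|=R} p'(z)/p(z) dz equals exactly this count.

Number of zeros inside |z| < 2.0: 2.


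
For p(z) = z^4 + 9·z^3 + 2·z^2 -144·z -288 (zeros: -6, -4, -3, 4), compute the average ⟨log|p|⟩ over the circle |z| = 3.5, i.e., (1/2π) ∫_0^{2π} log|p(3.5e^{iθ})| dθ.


Zeros: -6, -4, -3, 4; r = 3.5.
Inside |z| < r: -3. Outside (|z| ≥ r): -6, -4, 4.
p(0) = -288, so log|p(0)| = log(288) = 5.6630.
Apply Jensen: I(r) = log|p(0)| + Σ_k log(r/|z_k|), summed over zeros inside |z| < r.
  log(r/|z_k|) for z_k = -3: log(3.5/3) = 0.1542
  Outside zeros (-6, -4, 4) contribute nothing to the Jensen sum.
Sum over inside zeros: 0.1542.
I(r) = log|p(0)| + (inside sum) = 5.6630 + 0.1542 = 5.8171.
Note: since some zeros are outside |z| ≤ r, the simplified n·log(r) form does NOT apply — only the inside zeros contribute.

I(r) ≈ 5.8171.


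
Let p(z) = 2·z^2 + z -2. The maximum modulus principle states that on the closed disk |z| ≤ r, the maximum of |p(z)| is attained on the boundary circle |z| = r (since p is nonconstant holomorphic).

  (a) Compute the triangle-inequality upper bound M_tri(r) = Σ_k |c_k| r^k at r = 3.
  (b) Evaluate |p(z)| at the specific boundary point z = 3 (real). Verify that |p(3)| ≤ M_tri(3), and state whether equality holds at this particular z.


Coefficients: c_0 = -2, c_1 = 1, c_2 = 2. Radius r = 3.
Part (a). Triangle bound: M_tri(r) = Σ_k |c_k| r^k
  = |-2|·3^0 + |1|·3^1 + |2|·3^2
  = 2 + 3 + 18 = 23.
This bounds M(r) := max_{|z|=r} |p(z)| from above; equality holds iff all terms c_k z^k can be made to align in phase at a single z on |z|=r.
Part (b). At z = 3 (real, on the circle |z| = r):
  p(3) = (-2)·3^0 + (1)·3^1 + (2)·3^2 = 19.
  |p(3)| = 19.
Check: |p(3)| = 19 ≤ 23 = M_tri(3). ✓ Equality does not hold at z = 3 (the coefficients have mixed signs, so the terms do not all align in phase there).

M_tri(3) = 23; |p(3)| = 19; equality at z=3: no.


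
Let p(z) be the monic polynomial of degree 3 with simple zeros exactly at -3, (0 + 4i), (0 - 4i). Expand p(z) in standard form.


The polynomial is p(z) = ∏_{α ∈ S} (z − α), where S = {-3, (0 + 4i), (0 - 4i)}.
Expanding the product yields: p(z) = z^3 + 3·z^2 + 16·z + 48.
Note conjugate pairs combine to real quadratics: (z − (0+4i))(z − (0−4i)) = z² + 16.
The resulting polynomial has degree 3 and real coefficients as required.

p(z) = z^3 + 3·z^2 + 16·z + 48.


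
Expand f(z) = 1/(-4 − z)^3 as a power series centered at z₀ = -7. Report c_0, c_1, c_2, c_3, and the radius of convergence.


Let w = z − z₀, so z = z₀ + w.
Then -4 − z = -4 − (z₀ + w) = (-4 − z₀) − w = 3 − w.
f(z) = 1/(3 − w)^3 = (1/(3)^3) · (1 − w/(3))^{−3}.
By the binomial series (1−u)^{−3} = Σ_{n≥0} C(n+2, 2) u^n for |u|<1, with u = w/(3):
  c_n = C(n+2, 2) / (3)^(n+3).
  c_0 = 1/(3)^3 = 1/27.
  c_1 = 3/(3)^4 = 1/27.
  c_2 = 6/(3)^5 = 2/81.
  c_3 = 10/(3)^6 = 10/729.
The series is valid for |w/d| < 1, i.e. |z − z₀| < |d|.
Radius of convergence: R = |-4 − z₀| = |3| = 3 (distance from z₀ to the singularity z = -4).

c_0 = 1/27, c_1 = 1/27, c_2 = 2/81, c_3 = 10/729; R = 3.


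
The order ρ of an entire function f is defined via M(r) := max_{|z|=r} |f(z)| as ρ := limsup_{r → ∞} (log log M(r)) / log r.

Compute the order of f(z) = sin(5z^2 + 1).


Write sin(w) = (e^{iw} ± e^{−iw})/(2 or 2i), so |sin(w)| ≤ e^{|w|}. With w = 5z^2 + 1, |w| ≤ 5r^2 + 1 on |z|=r, giving M(r) ≤ e^{5r^2 + 1} and ρ ≤ 2. For the lower bound, choose z on |z|=r with 5z^2 purely imaginary of modulus 5r^2; then |sin(5z^2 + 1)| grows like e^{5r^2}/2, so ρ ≥ 2. Hence ρ = 2.
Therefore ρ = 2.

Order ρ = 2.


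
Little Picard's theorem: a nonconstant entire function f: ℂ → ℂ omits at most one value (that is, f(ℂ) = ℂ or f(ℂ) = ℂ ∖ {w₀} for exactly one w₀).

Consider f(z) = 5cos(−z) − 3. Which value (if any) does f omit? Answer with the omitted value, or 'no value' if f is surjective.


Little Picard bounds the complement of f(ℂ) to at most one point.
cos is entire and surjective onto ℂ: for every w ∈ ℂ, cos(ζ) = w has a solution ζ ∈ ℂ (e.g., via the complex inverse arccos). With ζ = −z this gives z = ζ/(-1). Then 5·cos(−z) takes every value in 5·ℂ = ℂ, and adding -3 is a bijection of ℂ. So f is surjective and omits no value. (Note: only on the real line is cos bounded by [−1, 1].)

Omitted value: no value.


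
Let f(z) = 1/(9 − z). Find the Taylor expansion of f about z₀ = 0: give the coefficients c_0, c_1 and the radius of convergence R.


Let w = z − z₀, so z = z₀ + w.
Then 9 − z = 9 − (z₀ + w) = (9 − z₀) − w = 9 − w.
f(z) = 1/(9 − w) = (1/(9)) · 1/(1 − w/(9)) = Σ_{n≥0} w^n / (9)^(n+1).
So c_n = 1/(9)^(n+1):
  c_0 = 1/(9)^1 = 1/9.
  c_1 = 1/(9)^2 = 1/81.
The series is valid for |w/d| < 1, i.e. |z − z₀| < |d|.
Radius of convergence: R = |9 − z₀| = |9| = 9 (distance from z₀ to the singularity z = 9).

c_0 = 1/9, c_1 = 1/81; R = 9.


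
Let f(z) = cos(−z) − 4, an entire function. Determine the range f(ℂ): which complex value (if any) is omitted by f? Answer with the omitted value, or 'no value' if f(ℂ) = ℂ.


Little Picard bounds the complement of f(ℂ) to at most one point.
cos is entire and surjective onto ℂ: for every w ∈ ℂ, cos(ζ) = w has a solution ζ ∈ ℂ (e.g., via the complex inverse arccos). With ζ = −z this gives z = ζ/(-1). Then 1·cos(−z) takes every value in 1·ℂ = ℂ, and adding -4 is a bijection of ℂ. So f is surjective and omits no value. (Note: only on the real line is cos bounded by [−1, 1].)

Omitted value: no value.


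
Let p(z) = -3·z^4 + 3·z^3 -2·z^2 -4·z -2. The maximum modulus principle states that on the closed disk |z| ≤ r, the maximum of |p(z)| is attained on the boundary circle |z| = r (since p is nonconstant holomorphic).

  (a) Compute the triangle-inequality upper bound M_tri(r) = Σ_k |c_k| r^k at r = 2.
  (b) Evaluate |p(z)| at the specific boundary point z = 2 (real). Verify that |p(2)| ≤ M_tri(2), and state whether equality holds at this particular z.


Coefficients: c_0 = -2, c_1 = -4, c_2 = -2, c_3 = 3, c_4 = -3. Radius r = 2.
Part (a). Triangle bound: M_tri(r) = Σ_k |c_k| r^k
  = |-2|·2^0 + |-4|·2^1 + |-2|·2^2 + |3|·2^3 + |-3|·2^4
  = 2 + 8 + 8 + 24 + 48 = 90.
This bounds M(r) := max_{|z|=r} |p(z)| from above; equality holds iff all terms c_k z^k can be made to align in phase at a single z on |z|=r.
Part (b). At z = 2 (real, on the circle |z| = r):
  p(2) = (-2)·2^0 + (-4)·2^1 + (-2)·2^2 + (3)·2^3 + (-3)·2^4 = -42.
  |p(2)| = 42.
Check: |p(2)| = 42 ≤ 90 = M_tri(2). ✓ Equality does not hold at z = 2 (the coefficients have mixed signs, so the terms do not all align in phase there).

M_tri(2) = 90; |p(2)| = 42; equality at z=2: no.


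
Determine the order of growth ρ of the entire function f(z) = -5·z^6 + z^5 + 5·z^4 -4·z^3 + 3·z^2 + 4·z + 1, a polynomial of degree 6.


|f(z)| ≤ Σ|c_k|·r^k = O(r^6) as r → ∞. Polynomial growth is O(e^{r^ε}) for every ε > 0 (since r^6/e^{r^ε} → 0), so ρ ≤ ε for all ε > 0, i.e. ρ = 0. Every nonconstant polynomial has order 0.
Therefore ρ = 0.

Order ρ = 0.


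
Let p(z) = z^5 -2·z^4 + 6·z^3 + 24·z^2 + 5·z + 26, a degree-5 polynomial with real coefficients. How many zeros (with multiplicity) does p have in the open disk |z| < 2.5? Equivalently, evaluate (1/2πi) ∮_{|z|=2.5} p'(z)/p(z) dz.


The zeros of p are: (2 + 3i), (2 - 3i), -2, (0 + 1i), (0 - 1i).
Their magnitudes are: 3.606, 3.606, 2, 1, 1.
Zeros with |z| < R = 2.5: -2, (0 + 1i), (0 - 1i).
Count = 3.
By the argument principle, (1/2πi) ∮_{|z|=R} p'(z)/p(z) dz equals exactly this count.

Number of zeros inside |z| < 2.5: 3.


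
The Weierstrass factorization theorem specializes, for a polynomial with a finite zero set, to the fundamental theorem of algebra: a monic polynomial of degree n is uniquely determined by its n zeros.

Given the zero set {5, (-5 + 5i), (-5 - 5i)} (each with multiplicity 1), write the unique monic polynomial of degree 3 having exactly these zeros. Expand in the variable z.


The polynomial is p(z) = ∏_{α ∈ S} (z − α), where S = {5, (-5 + 5i), (-5 - 5i)}.
Expanding the product yields: p(z) = z^3 + 5·z^2 -250.
Note conjugate pairs combine to real quadratics: (z − (-5+5i))(z − (-5−5i)) = z² + 10z + 50.
The resulting polynomial has degree 3 and real coefficients as required.

p(z) = z^3 + 5·z^2 -250.


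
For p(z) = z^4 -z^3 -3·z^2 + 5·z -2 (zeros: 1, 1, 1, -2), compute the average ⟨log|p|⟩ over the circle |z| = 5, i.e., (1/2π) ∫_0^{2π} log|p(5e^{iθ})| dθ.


Zeros: -2, 1, 1, 1; r = 5.
Inside |z| < r: -2, 1, 1, 1. Outside (|z| ≥ r): ∅.
p(0) = -2, so log|p(0)| = log(2) = 0.6931.
Apply Jensen: I(r) = log|p(0)| + Σ_k log(r/|z_k|), summed over zeros inside |z| < r.
  log(r/|z_k|) for z_k = 1: log(5/1) = 1.6094
  log(r/|z_k|) for z_k = 1: log(5/1) = 1.6094
  log(r/|z_k|) for z_k = 1: log(5/1) = 1.6094
  log(r/|z_k|) for z_k = -2: log(5/2) = 0.9163
Sum over inside zeros: 5.7446.
I(r) = log|p(0)| + (inside sum) = 0.6931 + 5.7446 = 6.4378.
Closed form (all zeros inside, monic): I(r) = n·log(r) = 4·log(5) = 6.4378. ✓

I(r) ≈ 6.4378.


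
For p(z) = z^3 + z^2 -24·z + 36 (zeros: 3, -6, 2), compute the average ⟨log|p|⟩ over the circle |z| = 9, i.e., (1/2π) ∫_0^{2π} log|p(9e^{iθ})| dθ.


Zeros: -6, 2, 3; r = 9.
Inside |z| < r: -6, 2, 3. Outside (|z| ≥ r): ∅.
p(0) = 36, so log|p(0)| = log(36) = 3.5835.
Apply Jensen: I(r) = log|p(0)| + Σ_k log(r/|z_k|), summed over zeros inside |z| < r.
  log(r/|z_k|) for z_k = 3: log(9/3) = 1.0986
  log(r/|z_k|) for z_k = -6: log(9/6) = 0.4055
  log(r/|z_k|) for z_k = 2: log(9/2) = 1.5041
Sum over inside zeros: 3.0082.
I(r) = log|p(0)| + (inside sum) = 3.5835 + 3.0082 = 6.5917.
Closed form (all zeros inside, monic): I(r) = n·log(r) = 3·log(9) = 6.5917. ✓

I(r) ≈ 6.5917.


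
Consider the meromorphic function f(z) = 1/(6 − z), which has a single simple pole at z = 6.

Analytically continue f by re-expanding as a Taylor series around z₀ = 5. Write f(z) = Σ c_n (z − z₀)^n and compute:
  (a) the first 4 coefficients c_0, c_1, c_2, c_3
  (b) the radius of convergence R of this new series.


Let w = z − z₀, so z = z₀ + w.
Then 6 − z = 6 − (z₀ + w) = (6 − z₀) − w = 1 − w.
f(z) = 1/(1 − w) = (1/(1)) · 1/(1 − w/(1)) = Σ_{n≥0} w^n / (1)^(n+1).
So c_n = 1/(1)^(n+1):
  c_0 = 1/(1)^1 = 1.
  c_1 = 1/(1)^2 = 1.
  c_2 = 1/(1)^3 = 1.
  c_3 = 1/(1)^4 = 1.
The series is valid for |w/d| < 1, i.e. |z − z₀| < |d|.
Radius of convergence: R = |6 − z₀| = |1| = 1 (distance from z₀ to the singularity z = 6).

c_0 = 1, c_1 = 1, c_2 = 1, c_3 = 1; R = 1.


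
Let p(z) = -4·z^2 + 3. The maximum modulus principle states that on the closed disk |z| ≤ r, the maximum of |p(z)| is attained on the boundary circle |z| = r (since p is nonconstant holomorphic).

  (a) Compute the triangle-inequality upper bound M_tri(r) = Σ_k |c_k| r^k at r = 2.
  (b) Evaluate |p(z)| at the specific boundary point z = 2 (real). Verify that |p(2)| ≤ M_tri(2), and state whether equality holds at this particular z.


Coefficients: c_0 = 3, c_1 = 0, c_2 = -4. Radius r = 2.
Part (a). Triangle bound: M_tri(r) = Σ_k |c_k| r^k
  = |3|·2^0 + |0|·2^1 + |-4|·2^2
  = 3 + 0 + 16 = 19.
This bounds M(r) := max_{|z|=r} |p(z)| from above; equality holds iff all terms c_k z^k can be made to align in phase at a single z on |z|=r.
Part (b). At z = 2 (real, on the circle |z| = r):
  p(2) = (3)·2^0 + (0)·2^1 + (-4)·2^2 = -13.
  |p(2)| = 13.
Check: |p(2)| = 13 ≤ 19 = M_tri(2). ✓ Equality does not hold at z = 2 (the coefficients have mixed signs, so the terms do not all align in phase there).

M_tri(2) = 19; |p(2)| = 13; equality at z=2: no.


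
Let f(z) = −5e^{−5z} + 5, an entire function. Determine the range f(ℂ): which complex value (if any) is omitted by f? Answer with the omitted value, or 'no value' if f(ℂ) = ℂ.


Little Picard bounds the complement of f(ℂ) to at most one point.
e^{−5z} is never zero on ℂ, so -5·e^{−5z} takes every value in ℂ ∖ {0}. Adding 5 shifts the range to ℂ ∖ {5}. Thus f omits exactly the value 5.

Omitted value: 5.


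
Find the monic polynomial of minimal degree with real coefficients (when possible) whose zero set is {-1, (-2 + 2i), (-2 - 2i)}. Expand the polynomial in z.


The polynomial is p(z) = ∏_{α ∈ S} (z − α), where S = {-1, (-2 + 2i), (-2 - 2i)}.
Expanding the product yields: p(z) = z^3 + 5·z^2 + 12·z + 8.
Note conjugate pairs combine to real quadratics: (z − (-2+2i))(z − (-2−2i)) = z² + 4z + 8.
The resulting polynomial has degree 3 and real coefficients as required.

p(z) = z^3 + 5·z^2 + 12·z + 8.


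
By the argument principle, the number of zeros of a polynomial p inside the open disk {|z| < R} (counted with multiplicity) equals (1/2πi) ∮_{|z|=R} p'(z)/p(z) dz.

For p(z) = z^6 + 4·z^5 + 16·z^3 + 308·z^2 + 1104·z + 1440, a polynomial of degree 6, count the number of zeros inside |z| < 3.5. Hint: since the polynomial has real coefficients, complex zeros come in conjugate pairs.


The zeros of p are: (-2 + 2i), (-2 - 2i), (-3 + 1i), (-3 - 1i), (3 + 3i), (3 - 3i).
Their magnitudes are: 2.828, 2.828, 3.162, 3.162, 4.243, 4.243.
Zeros with |z| < R = 3.5: (-2 + 2i), (-2 - 2i), (-3 + 1i), (-3 - 1i).
Count = 4.
By the argument principle, (1/2πi) ∮_{|z|=R} p'(z)/p(z) dz equals exactly this count.

Number of zeros inside |z| < 3.5: 4.


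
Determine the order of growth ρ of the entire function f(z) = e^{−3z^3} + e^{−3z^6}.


Each summand is entire of order 3 and 6 respectively (as in the single-exponential case). The order of a sum is at most the max of the orders, so ρ ≤ 6. For the lower bound: on |z|=r choose arg z so that -3z^6 is real positive; then |e^{-3z^6}| = e^{3r^6} while |e^{-3z^3}| ≤ e^{3r^3} = o(e^{3r^6}). So |f| ≥ e^{3r^6}(1 − o(1)) and ρ ≥ 6. Hence ρ = max(3, 6) = 6.
Therefore ρ = 6.

Order ρ = 6.


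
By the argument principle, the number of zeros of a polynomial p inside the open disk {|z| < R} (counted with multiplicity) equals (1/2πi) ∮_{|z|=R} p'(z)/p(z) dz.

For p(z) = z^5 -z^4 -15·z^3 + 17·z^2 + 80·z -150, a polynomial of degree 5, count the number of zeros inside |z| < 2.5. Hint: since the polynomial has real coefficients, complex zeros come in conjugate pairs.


The zeros of p are: (-3 + 1i), (-3 - 1i), (2 + 1i), (2 - 1i), 3.
Their magnitudes are: 3.162, 3.162, 2.236, 2.236, 3.
Zeros with |z| < R = 2.5: (2 + 1i), (2 - 1i).
Count = 2.
By the argument principle, (1/2πi) ∮_{|z|=R} p'(z)/p(z) dz equals exactly this count.

Number of zeros inside |z| < 2.5: 2.


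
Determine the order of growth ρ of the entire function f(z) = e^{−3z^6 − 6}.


|e^{−3z^6 − 6}| = e^{Re(-3·z^6) + -6} ≤ e^{3|z|^6 + -6} = e^{3r^6 + -6} on |z| = r, so ρ ≤ 6. Choosing z on |z|=r so that -3·z^6 is real positive (always possible by picking arg z appropriately) gives |f(z)| = e^{3r^6 + -6}, matching the bound. The additive constant -6 does not affect log log M(r) ~ 6·log r. Hence ρ = 6.
Therefore ρ = 6.

Order ρ = 6.


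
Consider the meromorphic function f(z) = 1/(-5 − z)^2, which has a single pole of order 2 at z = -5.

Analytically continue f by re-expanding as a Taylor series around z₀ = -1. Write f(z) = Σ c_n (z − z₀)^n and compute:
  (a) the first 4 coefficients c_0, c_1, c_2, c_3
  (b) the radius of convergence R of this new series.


Let w = z − z₀, so z = z₀ + w.
Then -5 − z = -5 − (z₀ + w) = (-5 − z₀) − w = -4 − w.
f(z) = 1/(-4 − w)^2 = (1/(-4)^2) · (1 − w/(-4))^{−2}.
By the binomial series (1−u)^{−2} = Σ_{n≥0} C(n+1, 1) u^n for |u|<1, with u = w/(-4):
  c_n = C(n+1, 1) / (-4)^(n+2).
  c_0 = 1/(-4)^2 = 1/16.
  c_1 = 2/(-4)^3 = -1/32.
  c_2 = 3/(-4)^4 = 3/256.
  c_3 = 4/(-4)^5 = -1/256.
The series is valid for |w/d| < 1, i.e. |z − z₀| < |d|.
Radius of convergence: R = |-5 − z₀| = |-4| = 4 (distance from z₀ to the singularity z = -5).

c_0 = 1/16, c_1 = -1/32, c_2 = 3/256, c_3 = -1/256; R = 4.


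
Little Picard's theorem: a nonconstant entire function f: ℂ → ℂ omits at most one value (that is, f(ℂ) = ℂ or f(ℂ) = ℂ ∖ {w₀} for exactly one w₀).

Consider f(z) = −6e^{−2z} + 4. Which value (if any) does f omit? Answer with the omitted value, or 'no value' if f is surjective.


Little Picard bounds the complement of f(ℂ) to at most one point.
e^{−2z} is never zero on ℂ, so -6·e^{−2z} takes every value in ℂ ∖ {0}. Adding 4 shifts the range to ℂ ∖ {4}. Thus f omits exactly the value 4.

Omitted value: 4.


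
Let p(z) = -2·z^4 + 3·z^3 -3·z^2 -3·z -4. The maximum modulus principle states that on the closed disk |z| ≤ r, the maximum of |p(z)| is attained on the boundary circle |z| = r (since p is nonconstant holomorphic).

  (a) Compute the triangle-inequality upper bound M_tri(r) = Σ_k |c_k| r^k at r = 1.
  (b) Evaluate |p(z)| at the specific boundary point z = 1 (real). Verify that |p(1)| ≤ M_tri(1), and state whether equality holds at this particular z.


Coefficients: c_0 = -4, c_1 = -3, c_2 = -3, c_3 = 3, c_4 = -2. Radius r = 1.
Part (a). Triangle bound: M_tri(r) = Σ_k |c_k| r^k
  = |-4|·1^0 + |-3|·1^1 + |-3|·1^2 + |3|·1^3 + |-2|·1^4
  = 4 + 3 + 3 + 3 + 2 = 15.
This bounds M(r) := max_{|z|=r} |p(z)| from above; equality holds iff all terms c_k z^k can be made to align in phase at a single z on |z|=r.
Part (b). At z = 1 (real, on the circle |z| = r):
  p(1) = (-4)·1^0 + (-3)·1^1 + (-3)·1^2 + (3)·1^3 + (-2)·1^4 = -9.
  |p(1)| = 9.
Check: |p(1)| = 9 ≤ 15 = M_tri(1). ✓ Equality does not hold at z = 1 (the coefficients have mixed signs, so the terms do not all align in phase there).

M_tri(1) = 15; |p(1)| = 9; equality at z=1: no.


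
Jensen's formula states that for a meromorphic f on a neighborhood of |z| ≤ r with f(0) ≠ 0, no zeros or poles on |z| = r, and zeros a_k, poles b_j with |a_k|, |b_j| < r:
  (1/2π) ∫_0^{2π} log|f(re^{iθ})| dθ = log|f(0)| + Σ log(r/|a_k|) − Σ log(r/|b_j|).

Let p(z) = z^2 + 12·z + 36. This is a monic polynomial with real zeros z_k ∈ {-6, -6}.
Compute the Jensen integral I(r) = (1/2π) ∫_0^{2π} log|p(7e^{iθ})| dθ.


Zeros: -6, -6; r = 7.
Inside |z| < r: -6, -6. Outside (|z| ≥ r): ∅.
p(0) = 36, so log|p(0)| = log(36) = 3.5835.
Apply Jensen: I(r) = log|p(0)| + Σ_k log(r/|z_k|), summed over zeros inside |z| < r.
  log(r/|z_k|) for z_k = -6: log(7/6) = 0.1542
  log(r/|z_k|) for z_k = -6: log(7/6) = 0.1542
Sum over inside zeros: 0.3083.
I(r) = log|p(0)| + (inside sum) = 3.5835 + 0.3083 = 3.8918.
Closed form (all zeros inside, monic): I(r) = n·log(r) = 2·log(7) = 3.8918. ✓

I(r) ≈ 3.8918.


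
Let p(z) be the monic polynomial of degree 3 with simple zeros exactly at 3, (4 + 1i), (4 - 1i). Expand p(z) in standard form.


The polynomial is p(z) = ∏_{α ∈ S} (z − α), where S = {3, (4 + 1i), (4 - 1i)}.
Expanding the product yields: p(z) = z^3 -11·z^2 + 41·z -51.
Note conjugate pairs combine to real quadratics: (z − (4+1i))(z − (4−1i)) = z² − 8z + 17.
The resulting polynomial has degree 3 and real coefficients as required.

p(z) = z^3 -11·z^2 + 41·z -51.


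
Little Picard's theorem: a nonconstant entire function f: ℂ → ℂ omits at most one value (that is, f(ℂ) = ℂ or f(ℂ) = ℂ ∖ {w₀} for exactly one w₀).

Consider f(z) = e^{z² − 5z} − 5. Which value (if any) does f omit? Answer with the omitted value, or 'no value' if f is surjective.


Little Picard bounds the complement of f(ℂ) to at most one point.
The exponent g(z) = z² − 5z is a nonconstant polynomial, hence surjective onto ℂ. So e^{g(z)} takes every value in {e^w : w ∈ ℂ} = ℂ ∖ {0}. Adding -5 shifts the range to ℂ ∖ {-5}. f omits exactly -5.

Omitted value: -5.


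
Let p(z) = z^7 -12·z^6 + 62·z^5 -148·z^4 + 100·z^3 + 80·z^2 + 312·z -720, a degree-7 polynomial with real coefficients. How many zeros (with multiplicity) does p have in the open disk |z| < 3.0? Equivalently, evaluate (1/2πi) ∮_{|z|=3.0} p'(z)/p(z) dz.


The zeros of p are: (3 + 1i), (3 - 1i), 2, (3 + 3i), (3 - 3i), (-1 + 1i), (-1 - 1i).
Their magnitudes are: 3.162, 3.162, 2, 4.243, 4.243, 1.414, 1.414.
Zeros with |z| < R = 3.0: 2, (-1 + 1i), (-1 - 1i).
Count = 3.
By the argument principle, (1/2πi) ∮_{|z|=R} p'(z)/p(z) dz equals exactly this count.

Number of zeros inside |z| < 3.0: 3.


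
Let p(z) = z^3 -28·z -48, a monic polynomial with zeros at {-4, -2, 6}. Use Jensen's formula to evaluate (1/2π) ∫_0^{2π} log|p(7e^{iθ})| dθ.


Zeros: -4, -2, 6; r = 7.
Inside |z| < r: -4, -2, 6. Outside (|z| ≥ r): ∅.
p(0) = -48, so log|p(0)| = log(48) = 3.8712.
Apply Jensen: I(r) = log|p(0)| + Σ_k log(r/|z_k|), summed over zeros inside |z| < r.
  log(r/|z_k|) for z_k = -4: log(7/4) = 0.5596
  log(r/|z_k|) for z_k = -2: log(7/2) = 1.2528
  log(r/|z_k|) for z_k = 6: log(7/6) = 0.1542
Sum over inside zeros: 1.9665.
I(r) = log|p(0)| + (inside sum) = 3.8712 + 1.9665 = 5.8377.
Closed form (all zeros inside, monic): I(r) = n·log(r) = 3·log(7) = 5.8377. ✓

I(r) ≈ 5.8377.


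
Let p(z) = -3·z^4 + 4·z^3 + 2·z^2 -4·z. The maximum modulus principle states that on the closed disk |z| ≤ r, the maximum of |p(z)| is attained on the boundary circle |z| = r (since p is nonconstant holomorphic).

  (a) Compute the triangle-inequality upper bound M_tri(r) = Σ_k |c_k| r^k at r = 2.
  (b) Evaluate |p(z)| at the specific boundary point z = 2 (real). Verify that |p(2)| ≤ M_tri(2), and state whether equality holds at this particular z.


Coefficients: c_0 = 0, c_1 = -4, c_2 = 2, c_3 = 4, c_4 = -3. Radius r = 2.
Part (a). Triangle bound: M_tri(r) = Σ_k |c_k| r^k
  = |0|·2^0 + |-4|·2^1 + |2|·2^2 + |4|·2^3 + |-3|·2^4
  = 0 + 8 + 8 + 32 + 48 = 96.
This bounds M(r) := max_{|z|=r} |p(z)| from above; equality holds iff all terms c_k z^k can be made to align in phase at a single z on |z|=r.
Part (b). At z = 2 (real, on the circle |z| = r):
  p(2) = (0)·2^0 + (-4)·2^1 + (2)·2^2 + (4)·2^3 + (-3)·2^4 = -16.
  |p(2)| = 16.
Check: |p(2)| = 16 ≤ 96 = M_tri(2). ✓ Equality does not hold at z = 2 (the coefficients have mixed signs, so the terms do not all align in phase there).

M_tri(2) = 96; |p(2)| = 16; equality at z=2: no.


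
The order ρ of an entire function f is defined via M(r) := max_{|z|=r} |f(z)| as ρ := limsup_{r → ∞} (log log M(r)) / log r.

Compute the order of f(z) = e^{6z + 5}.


|e^{6z + 5}| = e^{Re(6·z) + 5} ≤ e^{6|z|^1 + 5} = e^{6r^1 + 5} on |z| = r, so ρ ≤ 1. Choosing z on |z|=r so that 6·z is real positive (always possible by picking arg z appropriately) gives |f(z)| = e^{6r^1 + 5}, matching the bound. The additive constant 5 does not affect log log M(r) ~ 1·log r. Hence ρ = 1.
Therefore ρ = 1.

Order ρ = 1.


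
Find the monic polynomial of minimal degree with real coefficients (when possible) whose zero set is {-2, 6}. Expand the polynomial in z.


The polynomial is p(z) = ∏_{α ∈ S} (z − α), where S = {-2, 6}.
Expanding the product yields: p(z) = z^2 -4·z -12.
The resulting polynomial has degree 2 and real coefficients as required.

p(z) = z^2 -4·z -12.
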